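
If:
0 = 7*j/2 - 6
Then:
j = 12/7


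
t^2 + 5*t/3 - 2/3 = (t - 1/3)*(t + 2)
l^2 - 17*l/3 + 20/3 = (l - 4)*(l - 5/3)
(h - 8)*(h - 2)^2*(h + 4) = h^4 - 8*h^3 - 12*h^2 + 112*h - 128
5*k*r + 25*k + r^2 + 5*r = (5*k + r)*(r + 5)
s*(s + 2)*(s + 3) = s^3 + 5*s^2 + 6*s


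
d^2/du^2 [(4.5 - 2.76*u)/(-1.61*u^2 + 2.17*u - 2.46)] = ((26.4684 - 26.6616*u)*(1.61*u^2 - 2.17*u + 2.46) + (2.76*u - 4.5)*(3.22*u - 2.17)*(6.44*u - 4.34))/(1.61*u^2 - 2.17*u + 2.46)^3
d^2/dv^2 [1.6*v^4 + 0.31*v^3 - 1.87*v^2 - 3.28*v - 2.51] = 19.2*v^2 + 1.86*v - 3.74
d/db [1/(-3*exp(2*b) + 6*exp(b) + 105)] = 2*(exp(b) - 1)*exp(b)/(3*(-exp(2*b) + 2*exp(b) + 35)^2)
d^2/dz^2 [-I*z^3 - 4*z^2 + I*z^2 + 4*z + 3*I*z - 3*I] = -6*I*z - 8 + 2*I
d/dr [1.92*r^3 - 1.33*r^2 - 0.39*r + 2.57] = 5.76*r^2 - 2.66*r - 0.39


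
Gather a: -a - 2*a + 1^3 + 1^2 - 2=-3*a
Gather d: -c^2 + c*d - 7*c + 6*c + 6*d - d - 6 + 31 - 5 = -c^2 - c + d*(c + 5) + 20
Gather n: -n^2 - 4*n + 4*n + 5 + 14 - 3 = 16 - n^2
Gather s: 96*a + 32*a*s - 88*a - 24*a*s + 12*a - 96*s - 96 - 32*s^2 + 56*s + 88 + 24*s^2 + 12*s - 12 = 20*a - 8*s^2 + s*(8*a - 28) - 20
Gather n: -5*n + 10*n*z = n*(10*z - 5)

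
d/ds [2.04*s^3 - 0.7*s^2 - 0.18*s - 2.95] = 6.12*s^2 - 1.4*s - 0.18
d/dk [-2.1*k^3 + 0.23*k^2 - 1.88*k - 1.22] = -6.3*k^2 + 0.46*k - 1.88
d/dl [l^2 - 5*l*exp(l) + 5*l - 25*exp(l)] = -5*l*exp(l) + 2*l - 30*exp(l) + 5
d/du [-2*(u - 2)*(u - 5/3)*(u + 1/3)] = -6*u^2 + 40*u/3 - 38/9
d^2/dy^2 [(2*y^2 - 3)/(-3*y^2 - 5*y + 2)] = 10*(6*y^3 + 9*y^2 + 27*y + 17)/(27*y^6 + 135*y^5 + 171*y^4 - 55*y^3 - 114*y^2 + 60*y - 8)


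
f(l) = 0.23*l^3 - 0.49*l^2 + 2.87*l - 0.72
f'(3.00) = 6.14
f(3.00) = 9.69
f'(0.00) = 2.87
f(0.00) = -0.72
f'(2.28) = 4.22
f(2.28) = 6.00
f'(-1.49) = 5.86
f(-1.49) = -6.84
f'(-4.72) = 22.87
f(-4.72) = -49.37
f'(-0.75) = 3.99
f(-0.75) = -3.25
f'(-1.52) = 5.95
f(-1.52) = -7.02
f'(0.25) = 2.67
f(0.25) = -0.03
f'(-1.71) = 6.56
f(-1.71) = -8.21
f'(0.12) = 2.76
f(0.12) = -0.38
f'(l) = 0.69*l^2 - 0.98*l + 2.87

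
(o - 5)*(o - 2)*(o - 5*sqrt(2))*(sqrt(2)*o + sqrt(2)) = sqrt(2)*o^4 - 10*o^3 - 6*sqrt(2)*o^3 + 3*sqrt(2)*o^2 + 60*o^2 - 30*o + 10*sqrt(2)*o - 100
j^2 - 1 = (j - 1)*(j + 1)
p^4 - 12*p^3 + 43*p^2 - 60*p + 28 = (p - 7)*(p - 2)^2*(p - 1)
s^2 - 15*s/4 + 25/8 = (s - 5/2)*(s - 5/4)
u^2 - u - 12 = (u - 4)*(u + 3)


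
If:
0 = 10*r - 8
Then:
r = 4/5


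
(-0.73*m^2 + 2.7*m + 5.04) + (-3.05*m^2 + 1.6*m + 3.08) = -3.78*m^2 + 4.3*m + 8.12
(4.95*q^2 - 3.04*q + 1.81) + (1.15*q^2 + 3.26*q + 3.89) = 6.1*q^2 + 0.22*q + 5.7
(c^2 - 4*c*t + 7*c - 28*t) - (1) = c^2 - 4*c*t + 7*c - 28*t - 1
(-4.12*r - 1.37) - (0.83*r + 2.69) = -4.95*r - 4.06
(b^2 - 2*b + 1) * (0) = 0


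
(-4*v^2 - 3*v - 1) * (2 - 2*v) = 8*v^3 - 2*v^2 - 4*v - 2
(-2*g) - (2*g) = -4*g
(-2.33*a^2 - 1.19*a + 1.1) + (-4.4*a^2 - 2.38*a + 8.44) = -6.73*a^2 - 3.57*a + 9.54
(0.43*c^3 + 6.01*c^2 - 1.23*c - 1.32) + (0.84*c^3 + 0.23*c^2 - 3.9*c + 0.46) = 1.27*c^3 + 6.24*c^2 - 5.13*c - 0.86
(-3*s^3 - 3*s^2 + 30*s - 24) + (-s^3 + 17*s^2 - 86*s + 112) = -4*s^3 + 14*s^2 - 56*s + 88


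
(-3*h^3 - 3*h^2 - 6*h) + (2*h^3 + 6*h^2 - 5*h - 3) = -h^3 + 3*h^2 - 11*h - 3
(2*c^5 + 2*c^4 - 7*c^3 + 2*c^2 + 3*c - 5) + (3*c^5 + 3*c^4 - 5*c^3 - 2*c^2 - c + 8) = 5*c^5 + 5*c^4 - 12*c^3 + 2*c + 3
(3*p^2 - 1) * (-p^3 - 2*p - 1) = -3*p^5 - 5*p^3 - 3*p^2 + 2*p + 1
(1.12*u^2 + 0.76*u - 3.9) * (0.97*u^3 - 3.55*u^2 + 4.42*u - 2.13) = 1.0864*u^5 - 3.2388*u^4 - 1.5306*u^3 + 14.8186*u^2 - 18.8568*u + 8.307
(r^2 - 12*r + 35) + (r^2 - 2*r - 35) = 2*r^2 - 14*r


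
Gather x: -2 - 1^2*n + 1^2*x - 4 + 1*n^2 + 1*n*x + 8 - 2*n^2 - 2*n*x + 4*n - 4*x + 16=-n^2 + 3*n + x*(-n - 3) + 18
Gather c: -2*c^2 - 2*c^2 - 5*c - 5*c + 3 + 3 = -4*c^2 - 10*c + 6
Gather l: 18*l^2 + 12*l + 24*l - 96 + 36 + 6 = 18*l^2 + 36*l - 54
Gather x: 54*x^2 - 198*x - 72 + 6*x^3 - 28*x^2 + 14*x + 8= 6*x^3 + 26*x^2 - 184*x - 64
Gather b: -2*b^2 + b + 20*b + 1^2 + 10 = -2*b^2 + 21*b + 11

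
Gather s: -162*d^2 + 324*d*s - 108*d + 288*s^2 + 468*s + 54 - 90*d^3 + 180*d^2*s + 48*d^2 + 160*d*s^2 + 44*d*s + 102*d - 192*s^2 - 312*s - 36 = -90*d^3 - 114*d^2 - 6*d + s^2*(160*d + 96) + s*(180*d^2 + 368*d + 156) + 18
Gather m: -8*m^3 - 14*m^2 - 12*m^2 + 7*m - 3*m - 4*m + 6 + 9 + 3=-8*m^3 - 26*m^2 + 18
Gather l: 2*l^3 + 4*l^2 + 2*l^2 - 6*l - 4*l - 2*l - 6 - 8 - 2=2*l^3 + 6*l^2 - 12*l - 16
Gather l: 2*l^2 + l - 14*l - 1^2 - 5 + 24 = 2*l^2 - 13*l + 18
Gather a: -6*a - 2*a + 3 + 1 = 4 - 8*a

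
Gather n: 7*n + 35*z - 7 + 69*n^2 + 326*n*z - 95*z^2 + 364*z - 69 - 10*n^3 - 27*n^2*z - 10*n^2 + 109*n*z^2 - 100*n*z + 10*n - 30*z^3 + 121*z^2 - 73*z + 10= -10*n^3 + n^2*(59 - 27*z) + n*(109*z^2 + 226*z + 17) - 30*z^3 + 26*z^2 + 326*z - 66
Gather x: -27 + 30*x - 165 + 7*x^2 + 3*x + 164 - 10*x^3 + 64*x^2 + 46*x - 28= -10*x^3 + 71*x^2 + 79*x - 56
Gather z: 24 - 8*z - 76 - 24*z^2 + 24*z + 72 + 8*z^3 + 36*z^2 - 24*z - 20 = 8*z^3 + 12*z^2 - 8*z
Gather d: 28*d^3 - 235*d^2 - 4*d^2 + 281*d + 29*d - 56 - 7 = 28*d^3 - 239*d^2 + 310*d - 63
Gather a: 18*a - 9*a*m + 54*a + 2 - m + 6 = a*(72 - 9*m) - m + 8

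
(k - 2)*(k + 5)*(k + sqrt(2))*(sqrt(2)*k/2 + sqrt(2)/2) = sqrt(2)*k^4/2 + k^3 + 2*sqrt(2)*k^3 - 7*sqrt(2)*k^2/2 + 4*k^2 - 5*sqrt(2)*k - 7*k - 10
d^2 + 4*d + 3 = (d + 1)*(d + 3)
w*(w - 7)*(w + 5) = w^3 - 2*w^2 - 35*w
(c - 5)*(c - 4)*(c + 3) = c^3 - 6*c^2 - 7*c + 60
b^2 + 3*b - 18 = (b - 3)*(b + 6)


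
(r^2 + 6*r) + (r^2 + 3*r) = 2*r^2 + 9*r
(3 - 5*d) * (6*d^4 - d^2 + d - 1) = -30*d^5 + 18*d^4 + 5*d^3 - 8*d^2 + 8*d - 3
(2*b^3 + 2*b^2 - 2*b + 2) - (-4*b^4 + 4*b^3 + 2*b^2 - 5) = 4*b^4 - 2*b^3 - 2*b + 7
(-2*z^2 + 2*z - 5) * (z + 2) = -2*z^3 - 2*z^2 - z - 10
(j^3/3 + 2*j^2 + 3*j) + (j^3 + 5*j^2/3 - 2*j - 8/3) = 4*j^3/3 + 11*j^2/3 + j - 8/3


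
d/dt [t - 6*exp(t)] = 1 - 6*exp(t)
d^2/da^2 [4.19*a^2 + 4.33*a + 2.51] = 8.38000000000000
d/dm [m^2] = 2*m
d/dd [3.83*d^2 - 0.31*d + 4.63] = 7.66*d - 0.31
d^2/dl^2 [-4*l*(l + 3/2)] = -8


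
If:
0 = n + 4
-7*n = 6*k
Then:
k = 14/3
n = -4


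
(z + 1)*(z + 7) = z^2 + 8*z + 7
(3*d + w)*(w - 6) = 3*d*w - 18*d + w^2 - 6*w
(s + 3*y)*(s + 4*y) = s^2 + 7*s*y + 12*y^2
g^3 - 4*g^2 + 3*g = g*(g - 3)*(g - 1)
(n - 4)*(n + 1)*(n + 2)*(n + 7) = n^4 + 6*n^3 - 17*n^2 - 78*n - 56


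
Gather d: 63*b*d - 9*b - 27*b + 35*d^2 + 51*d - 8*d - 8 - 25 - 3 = -36*b + 35*d^2 + d*(63*b + 43) - 36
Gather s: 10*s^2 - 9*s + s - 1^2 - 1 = 10*s^2 - 8*s - 2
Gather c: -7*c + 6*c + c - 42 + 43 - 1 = 0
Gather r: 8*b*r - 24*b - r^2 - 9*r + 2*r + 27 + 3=-24*b - r^2 + r*(8*b - 7) + 30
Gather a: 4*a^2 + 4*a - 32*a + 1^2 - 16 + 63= 4*a^2 - 28*a + 48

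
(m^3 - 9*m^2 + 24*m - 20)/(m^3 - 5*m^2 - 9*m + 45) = (m^2 - 4*m + 4)/(m^2 - 9)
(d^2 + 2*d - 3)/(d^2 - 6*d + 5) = (d + 3)/(d - 5)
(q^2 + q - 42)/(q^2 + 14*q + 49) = (q - 6)/(q + 7)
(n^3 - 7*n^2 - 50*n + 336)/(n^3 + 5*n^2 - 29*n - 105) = (n^2 - 14*n + 48)/(n^2 - 2*n - 15)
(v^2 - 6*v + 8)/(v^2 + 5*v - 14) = (v - 4)/(v + 7)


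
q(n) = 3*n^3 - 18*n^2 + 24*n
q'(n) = 9*n^2 - 36*n + 24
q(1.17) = 8.24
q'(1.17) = -5.80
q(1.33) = 7.14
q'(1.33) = -7.96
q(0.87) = 9.23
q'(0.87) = -0.51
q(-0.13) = -3.43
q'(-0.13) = 28.83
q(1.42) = 6.37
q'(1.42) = -8.97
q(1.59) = 4.71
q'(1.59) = -10.49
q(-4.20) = -640.58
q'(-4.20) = 333.96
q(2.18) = -2.14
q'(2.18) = -11.71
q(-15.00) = -14535.00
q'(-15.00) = 2589.00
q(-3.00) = -315.00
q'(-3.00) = 213.00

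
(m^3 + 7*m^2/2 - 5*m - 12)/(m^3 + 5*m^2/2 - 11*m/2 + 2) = (2*m^2 - m - 6)/(2*m^2 - 3*m + 1)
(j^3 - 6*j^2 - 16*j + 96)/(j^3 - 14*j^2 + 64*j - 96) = (j + 4)/(j - 4)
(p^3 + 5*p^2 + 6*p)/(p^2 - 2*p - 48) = p*(p^2 + 5*p + 6)/(p^2 - 2*p - 48)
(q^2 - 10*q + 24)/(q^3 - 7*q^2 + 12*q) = (q - 6)/(q*(q - 3))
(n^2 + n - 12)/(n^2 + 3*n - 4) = (n - 3)/(n - 1)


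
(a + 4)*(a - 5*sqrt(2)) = a^2 - 5*sqrt(2)*a + 4*a - 20*sqrt(2)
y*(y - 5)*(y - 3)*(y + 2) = y^4 - 6*y^3 - y^2 + 30*y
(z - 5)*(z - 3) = z^2 - 8*z + 15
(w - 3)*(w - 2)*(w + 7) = w^3 + 2*w^2 - 29*w + 42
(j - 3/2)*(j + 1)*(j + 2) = j^3 + 3*j^2/2 - 5*j/2 - 3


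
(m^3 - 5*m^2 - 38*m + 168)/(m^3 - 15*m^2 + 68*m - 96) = (m^2 - m - 42)/(m^2 - 11*m + 24)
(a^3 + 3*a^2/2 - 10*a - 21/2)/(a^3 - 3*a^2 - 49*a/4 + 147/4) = 2*(a + 1)/(2*a - 7)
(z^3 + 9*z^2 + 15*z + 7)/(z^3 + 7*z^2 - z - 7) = (z + 1)/(z - 1)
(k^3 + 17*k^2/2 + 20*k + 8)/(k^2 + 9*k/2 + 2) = k + 4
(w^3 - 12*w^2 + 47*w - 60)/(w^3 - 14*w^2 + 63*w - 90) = (w - 4)/(w - 6)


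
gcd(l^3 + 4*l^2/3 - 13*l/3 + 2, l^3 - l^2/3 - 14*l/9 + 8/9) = l^2 - 5*l/3 + 2/3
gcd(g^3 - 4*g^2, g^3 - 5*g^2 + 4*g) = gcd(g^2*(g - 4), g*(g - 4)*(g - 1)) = g^2 - 4*g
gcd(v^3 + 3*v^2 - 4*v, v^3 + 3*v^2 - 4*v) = v^3 + 3*v^2 - 4*v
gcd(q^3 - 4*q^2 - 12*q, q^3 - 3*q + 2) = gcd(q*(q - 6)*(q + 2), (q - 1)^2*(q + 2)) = q + 2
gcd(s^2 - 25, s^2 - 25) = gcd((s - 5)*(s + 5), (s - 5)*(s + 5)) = s^2 - 25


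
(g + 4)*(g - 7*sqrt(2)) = g^2 - 7*sqrt(2)*g + 4*g - 28*sqrt(2)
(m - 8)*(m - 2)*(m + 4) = m^3 - 6*m^2 - 24*m + 64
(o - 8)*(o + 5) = o^2 - 3*o - 40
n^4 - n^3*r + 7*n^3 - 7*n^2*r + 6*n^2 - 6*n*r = n*(n + 1)*(n + 6)*(n - r)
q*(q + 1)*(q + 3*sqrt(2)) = q^3 + q^2 + 3*sqrt(2)*q^2 + 3*sqrt(2)*q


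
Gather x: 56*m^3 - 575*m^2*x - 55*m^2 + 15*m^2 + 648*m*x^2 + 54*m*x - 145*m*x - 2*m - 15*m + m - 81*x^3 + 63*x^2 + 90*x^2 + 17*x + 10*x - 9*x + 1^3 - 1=56*m^3 - 40*m^2 - 16*m - 81*x^3 + x^2*(648*m + 153) + x*(-575*m^2 - 91*m + 18)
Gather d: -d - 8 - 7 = -d - 15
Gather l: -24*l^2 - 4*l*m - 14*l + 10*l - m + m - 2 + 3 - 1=-24*l^2 + l*(-4*m - 4)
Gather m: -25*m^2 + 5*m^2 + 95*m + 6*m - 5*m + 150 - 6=-20*m^2 + 96*m + 144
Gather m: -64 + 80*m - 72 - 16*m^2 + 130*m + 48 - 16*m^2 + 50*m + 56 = -32*m^2 + 260*m - 32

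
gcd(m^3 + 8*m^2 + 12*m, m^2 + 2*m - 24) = m + 6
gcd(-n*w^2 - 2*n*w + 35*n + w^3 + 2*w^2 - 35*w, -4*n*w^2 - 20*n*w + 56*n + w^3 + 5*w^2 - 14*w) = w + 7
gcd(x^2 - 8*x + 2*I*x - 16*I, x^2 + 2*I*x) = x + 2*I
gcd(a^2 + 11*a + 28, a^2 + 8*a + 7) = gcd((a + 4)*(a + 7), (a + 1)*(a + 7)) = a + 7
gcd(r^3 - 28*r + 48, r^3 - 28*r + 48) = r^3 - 28*r + 48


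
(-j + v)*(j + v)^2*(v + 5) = -j^3*v - 5*j^3 - j^2*v^2 - 5*j^2*v + j*v^3 + 5*j*v^2 + v^4 + 5*v^3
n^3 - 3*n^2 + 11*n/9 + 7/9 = (n - 7/3)*(n - 1)*(n + 1/3)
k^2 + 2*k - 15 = (k - 3)*(k + 5)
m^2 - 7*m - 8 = (m - 8)*(m + 1)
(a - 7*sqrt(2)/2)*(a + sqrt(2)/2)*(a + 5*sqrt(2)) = a^3 + 2*sqrt(2)*a^2 - 67*a/2 - 35*sqrt(2)/2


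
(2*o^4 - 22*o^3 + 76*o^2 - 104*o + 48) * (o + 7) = 2*o^5 - 8*o^4 - 78*o^3 + 428*o^2 - 680*o + 336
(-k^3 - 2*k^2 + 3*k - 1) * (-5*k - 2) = 5*k^4 + 12*k^3 - 11*k^2 - k + 2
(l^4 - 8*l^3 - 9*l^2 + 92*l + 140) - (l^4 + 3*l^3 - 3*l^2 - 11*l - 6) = -11*l^3 - 6*l^2 + 103*l + 146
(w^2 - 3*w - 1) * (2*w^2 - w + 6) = 2*w^4 - 7*w^3 + 7*w^2 - 17*w - 6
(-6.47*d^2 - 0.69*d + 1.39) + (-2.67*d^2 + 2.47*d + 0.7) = -9.14*d^2 + 1.78*d + 2.09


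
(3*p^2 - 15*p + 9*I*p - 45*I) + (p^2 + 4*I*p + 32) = 4*p^2 - 15*p + 13*I*p + 32 - 45*I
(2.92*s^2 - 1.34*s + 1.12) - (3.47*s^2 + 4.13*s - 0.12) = -0.55*s^2 - 5.47*s + 1.24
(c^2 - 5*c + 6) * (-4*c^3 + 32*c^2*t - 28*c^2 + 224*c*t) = -4*c^5 + 32*c^4*t - 8*c^4 + 64*c^3*t + 116*c^3 - 928*c^2*t - 168*c^2 + 1344*c*t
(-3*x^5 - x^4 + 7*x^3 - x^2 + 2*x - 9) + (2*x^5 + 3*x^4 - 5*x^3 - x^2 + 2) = -x^5 + 2*x^4 + 2*x^3 - 2*x^2 + 2*x - 7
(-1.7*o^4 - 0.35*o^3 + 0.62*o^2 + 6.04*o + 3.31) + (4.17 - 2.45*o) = -1.7*o^4 - 0.35*o^3 + 0.62*o^2 + 3.59*o + 7.48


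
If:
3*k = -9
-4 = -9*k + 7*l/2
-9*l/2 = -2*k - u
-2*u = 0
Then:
No Solution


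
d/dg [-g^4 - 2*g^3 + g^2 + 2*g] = -4*g^3 - 6*g^2 + 2*g + 2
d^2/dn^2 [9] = 0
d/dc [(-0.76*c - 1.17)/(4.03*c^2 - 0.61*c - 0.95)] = (3.0628*c^2 + 9.4302*c + 0.00830000000000009)/(16.2409*c^4 - 4.9166*c^3 - 7.2849*c^2 + 1.159*c + 0.9025)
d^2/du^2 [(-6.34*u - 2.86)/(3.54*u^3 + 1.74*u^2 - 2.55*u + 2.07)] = (-476.702064*u^5 - 664.395696*u^4 - 434.715624*u^3 + 660.448728*u^2 + 338.89644*u - 83.523384)/(44.361864*u^9 + 65.414952*u^8 - 63.713628*u^7 - 11.15262*u^6 + 122.397642*u^5 - 59.370894*u^4 - 26.183277*u^3 + 62.747703*u^2 - 32.779485*u + 8.869743)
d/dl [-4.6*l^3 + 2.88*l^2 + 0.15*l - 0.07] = -13.8*l^2 + 5.76*l + 0.15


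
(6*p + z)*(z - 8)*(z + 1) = 6*p*z^2 - 42*p*z - 48*p + z^3 - 7*z^2 - 8*z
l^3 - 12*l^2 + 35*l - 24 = (l - 8)*(l - 3)*(l - 1)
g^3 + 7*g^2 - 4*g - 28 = (g - 2)*(g + 2)*(g + 7)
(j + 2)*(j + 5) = j^2 + 7*j + 10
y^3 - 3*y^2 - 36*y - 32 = (y - 8)*(y + 1)*(y + 4)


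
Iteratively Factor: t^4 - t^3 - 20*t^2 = (t - 5)*(t^3 + 4*t^2) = (t - 5)*(t + 4)*(t^2) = t*(t - 5)*(t + 4)*(t)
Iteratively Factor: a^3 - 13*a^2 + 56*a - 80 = (a - 4)*(a^2 - 9*a + 20) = (a - 4)^2*(a - 5)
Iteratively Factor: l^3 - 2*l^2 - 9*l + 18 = (l - 3)*(l^2 + l - 6) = (l - 3)*(l - 2)*(l + 3)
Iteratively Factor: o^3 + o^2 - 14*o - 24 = (o + 3)*(o^2 - 2*o - 8) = (o - 4)*(o + 3)*(o + 2)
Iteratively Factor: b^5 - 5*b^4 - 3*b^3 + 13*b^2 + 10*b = (b)*(b^4 - 5*b^3 - 3*b^2 + 13*b + 10) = b*(b + 1)*(b^3 - 6*b^2 + 3*b + 10) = b*(b + 1)^2*(b^2 - 7*b + 10) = b*(b - 5)*(b + 1)^2*(b - 2)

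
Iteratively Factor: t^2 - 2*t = (t - 2)*(t)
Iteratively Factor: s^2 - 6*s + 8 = (s - 2)*(s - 4)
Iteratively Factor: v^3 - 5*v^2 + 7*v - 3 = (v - 1)*(v^2 - 4*v + 3) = (v - 1)^2*(v - 3)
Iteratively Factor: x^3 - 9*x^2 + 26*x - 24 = (x - 3)*(x^2 - 6*x + 8) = (x - 3)*(x - 2)*(x - 4)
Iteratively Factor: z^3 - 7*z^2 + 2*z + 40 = (z + 2)*(z^2 - 9*z + 20) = (z - 4)*(z + 2)*(z - 5)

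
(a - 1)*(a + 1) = a^2 - 1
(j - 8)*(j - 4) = j^2 - 12*j + 32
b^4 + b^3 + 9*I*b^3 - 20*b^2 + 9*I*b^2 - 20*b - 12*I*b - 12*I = (b + 1)*(b + I)*(b + 2*I)*(b + 6*I)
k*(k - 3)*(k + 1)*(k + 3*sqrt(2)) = k^4 - 2*k^3 + 3*sqrt(2)*k^3 - 6*sqrt(2)*k^2 - 3*k^2 - 9*sqrt(2)*k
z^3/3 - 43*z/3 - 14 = (z/3 + 1/3)*(z - 7)*(z + 6)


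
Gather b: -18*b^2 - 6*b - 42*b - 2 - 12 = -18*b^2 - 48*b - 14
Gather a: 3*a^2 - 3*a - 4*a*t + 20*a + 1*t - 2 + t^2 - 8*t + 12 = 3*a^2 + a*(17 - 4*t) + t^2 - 7*t + 10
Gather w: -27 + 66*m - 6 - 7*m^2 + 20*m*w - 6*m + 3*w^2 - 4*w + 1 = -7*m^2 + 60*m + 3*w^2 + w*(20*m - 4) - 32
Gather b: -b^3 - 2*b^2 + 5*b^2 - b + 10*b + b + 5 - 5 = -b^3 + 3*b^2 + 10*b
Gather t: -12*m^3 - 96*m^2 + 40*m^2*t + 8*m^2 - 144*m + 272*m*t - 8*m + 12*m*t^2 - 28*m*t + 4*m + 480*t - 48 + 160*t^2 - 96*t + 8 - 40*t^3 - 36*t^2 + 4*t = -12*m^3 - 88*m^2 - 148*m - 40*t^3 + t^2*(12*m + 124) + t*(40*m^2 + 244*m + 388) - 40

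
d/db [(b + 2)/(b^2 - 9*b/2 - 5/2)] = 2*(-2*b^2 - 8*b + 13)/(4*b^4 - 36*b^3 + 61*b^2 + 90*b + 25)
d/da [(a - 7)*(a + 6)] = 2*a - 1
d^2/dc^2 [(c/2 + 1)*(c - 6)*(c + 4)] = 3*c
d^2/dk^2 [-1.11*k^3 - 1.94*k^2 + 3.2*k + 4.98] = -6.66*k - 3.88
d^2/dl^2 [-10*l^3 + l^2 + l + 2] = 2 - 60*l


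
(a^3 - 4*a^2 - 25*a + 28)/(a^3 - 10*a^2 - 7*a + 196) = (a - 1)/(a - 7)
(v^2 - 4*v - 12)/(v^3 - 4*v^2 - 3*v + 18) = (v - 6)/(v^2 - 6*v + 9)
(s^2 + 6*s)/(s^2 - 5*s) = (s + 6)/(s - 5)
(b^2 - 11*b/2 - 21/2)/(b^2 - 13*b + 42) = (b + 3/2)/(b - 6)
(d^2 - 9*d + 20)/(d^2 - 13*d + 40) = (d - 4)/(d - 8)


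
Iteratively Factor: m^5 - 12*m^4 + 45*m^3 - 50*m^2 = (m - 2)*(m^4 - 10*m^3 + 25*m^2) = m*(m - 2)*(m^3 - 10*m^2 + 25*m) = m*(m - 5)*(m - 2)*(m^2 - 5*m) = m*(m - 5)^2*(m - 2)*(m)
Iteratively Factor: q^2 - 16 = (q - 4)*(q + 4)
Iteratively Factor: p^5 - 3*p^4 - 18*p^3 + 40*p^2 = (p)*(p^4 - 3*p^3 - 18*p^2 + 40*p) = p*(p - 5)*(p^3 + 2*p^2 - 8*p) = p*(p - 5)*(p - 2)*(p^2 + 4*p) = p^2*(p - 5)*(p - 2)*(p + 4)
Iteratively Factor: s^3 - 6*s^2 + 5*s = (s)*(s^2 - 6*s + 5) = s*(s - 1)*(s - 5)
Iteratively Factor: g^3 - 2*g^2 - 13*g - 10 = (g + 1)*(g^2 - 3*g - 10) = (g + 1)*(g + 2)*(g - 5)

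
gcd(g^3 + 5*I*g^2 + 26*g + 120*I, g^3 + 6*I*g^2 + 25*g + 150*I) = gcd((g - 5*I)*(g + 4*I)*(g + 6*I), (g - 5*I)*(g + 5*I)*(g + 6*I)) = g^2 + I*g + 30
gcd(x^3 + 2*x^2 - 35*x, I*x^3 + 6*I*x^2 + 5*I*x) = x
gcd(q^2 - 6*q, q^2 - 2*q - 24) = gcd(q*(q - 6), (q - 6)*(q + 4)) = q - 6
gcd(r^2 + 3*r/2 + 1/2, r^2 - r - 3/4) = r + 1/2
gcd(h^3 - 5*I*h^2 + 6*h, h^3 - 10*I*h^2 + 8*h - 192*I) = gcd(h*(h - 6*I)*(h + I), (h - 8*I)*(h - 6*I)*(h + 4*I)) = h - 6*I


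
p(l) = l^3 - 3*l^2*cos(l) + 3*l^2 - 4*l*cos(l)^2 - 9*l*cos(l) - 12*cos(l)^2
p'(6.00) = 32.52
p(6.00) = 135.26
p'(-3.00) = -3.83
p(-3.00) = 0.00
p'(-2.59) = -0.75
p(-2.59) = -1.15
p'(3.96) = 58.74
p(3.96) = 152.65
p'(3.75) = 69.76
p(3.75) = 139.05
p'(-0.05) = -14.13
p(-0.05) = -11.32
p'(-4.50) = 52.05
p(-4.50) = -25.84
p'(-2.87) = -3.57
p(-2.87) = -0.49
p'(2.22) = 47.72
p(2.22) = 39.11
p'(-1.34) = 0.46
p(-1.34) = 4.16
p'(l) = 3*l^2*sin(l) + 3*l^2 + 8*l*sin(l)*cos(l) + 9*l*sin(l) - 6*l*cos(l) + 6*l + 24*sin(l)*cos(l) - 4*cos(l)^2 - 9*cos(l)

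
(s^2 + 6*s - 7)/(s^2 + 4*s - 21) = (s - 1)/(s - 3)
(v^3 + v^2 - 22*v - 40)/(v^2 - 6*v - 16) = (v^2 - v - 20)/(v - 8)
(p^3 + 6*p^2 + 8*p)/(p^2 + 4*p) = p + 2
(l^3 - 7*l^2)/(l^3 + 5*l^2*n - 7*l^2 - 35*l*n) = l/(l + 5*n)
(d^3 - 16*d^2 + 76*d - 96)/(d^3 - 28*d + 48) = (d^2 - 14*d + 48)/(d^2 + 2*d - 24)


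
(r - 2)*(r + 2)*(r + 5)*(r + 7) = r^4 + 12*r^3 + 31*r^2 - 48*r - 140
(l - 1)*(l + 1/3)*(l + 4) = l^3 + 10*l^2/3 - 3*l - 4/3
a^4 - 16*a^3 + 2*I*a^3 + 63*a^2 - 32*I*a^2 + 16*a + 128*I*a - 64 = (a - 8)^2*(a + I)^2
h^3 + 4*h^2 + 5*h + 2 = (h + 1)^2*(h + 2)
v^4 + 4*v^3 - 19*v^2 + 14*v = v*(v - 2)*(v - 1)*(v + 7)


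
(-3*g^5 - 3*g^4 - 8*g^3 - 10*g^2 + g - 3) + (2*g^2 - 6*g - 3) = -3*g^5 - 3*g^4 - 8*g^3 - 8*g^2 - 5*g - 6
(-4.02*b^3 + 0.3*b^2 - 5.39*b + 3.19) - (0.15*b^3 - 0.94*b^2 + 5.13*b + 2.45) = -4.17*b^3 + 1.24*b^2 - 10.52*b + 0.74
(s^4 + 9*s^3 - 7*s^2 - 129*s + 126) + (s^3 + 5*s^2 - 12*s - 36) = s^4 + 10*s^3 - 2*s^2 - 141*s + 90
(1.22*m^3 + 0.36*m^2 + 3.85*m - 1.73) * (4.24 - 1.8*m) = -2.196*m^4 + 4.5248*m^3 - 5.4036*m^2 + 19.438*m - 7.3352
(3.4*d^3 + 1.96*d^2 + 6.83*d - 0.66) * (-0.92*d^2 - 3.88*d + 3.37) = -3.128*d^5 - 14.9952*d^4 - 2.4304*d^3 - 19.288*d^2 + 25.5779*d - 2.2242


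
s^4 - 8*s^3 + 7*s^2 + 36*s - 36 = (s - 6)*(s - 3)*(s - 1)*(s + 2)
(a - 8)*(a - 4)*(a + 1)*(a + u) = a^4 + a^3*u - 11*a^3 - 11*a^2*u + 20*a^2 + 20*a*u + 32*a + 32*u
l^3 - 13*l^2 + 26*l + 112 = (l - 8)*(l - 7)*(l + 2)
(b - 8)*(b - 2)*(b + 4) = b^3 - 6*b^2 - 24*b + 64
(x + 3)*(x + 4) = x^2 + 7*x + 12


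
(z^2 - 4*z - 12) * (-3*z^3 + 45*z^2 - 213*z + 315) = -3*z^5 + 57*z^4 - 357*z^3 + 627*z^2 + 1296*z - 3780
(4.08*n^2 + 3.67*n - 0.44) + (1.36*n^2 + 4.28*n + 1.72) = 5.44*n^2 + 7.95*n + 1.28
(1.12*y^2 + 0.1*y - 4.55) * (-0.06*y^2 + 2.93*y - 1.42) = -0.0672*y^4 + 3.2756*y^3 - 1.0244*y^2 - 13.4735*y + 6.461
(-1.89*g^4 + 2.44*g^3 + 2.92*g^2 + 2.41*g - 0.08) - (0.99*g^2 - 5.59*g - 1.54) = -1.89*g^4 + 2.44*g^3 + 1.93*g^2 + 8.0*g + 1.46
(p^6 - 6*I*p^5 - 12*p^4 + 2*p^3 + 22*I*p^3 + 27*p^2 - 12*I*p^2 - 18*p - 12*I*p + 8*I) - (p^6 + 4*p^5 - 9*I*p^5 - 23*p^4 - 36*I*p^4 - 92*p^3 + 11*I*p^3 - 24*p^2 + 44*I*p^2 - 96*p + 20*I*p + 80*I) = -4*p^5 + 3*I*p^5 + 11*p^4 + 36*I*p^4 + 94*p^3 + 11*I*p^3 + 51*p^2 - 56*I*p^2 + 78*p - 32*I*p - 72*I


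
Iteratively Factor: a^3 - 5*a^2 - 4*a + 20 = (a + 2)*(a^2 - 7*a + 10) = (a - 2)*(a + 2)*(a - 5)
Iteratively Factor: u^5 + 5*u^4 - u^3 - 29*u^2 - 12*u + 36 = (u - 2)*(u^4 + 7*u^3 + 13*u^2 - 3*u - 18) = (u - 2)*(u + 3)*(u^3 + 4*u^2 + u - 6) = (u - 2)*(u - 1)*(u + 3)*(u^2 + 5*u + 6) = (u - 2)*(u - 1)*(u + 3)^2*(u + 2)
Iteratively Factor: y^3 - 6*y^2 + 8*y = (y - 4)*(y^2 - 2*y) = (y - 4)*(y - 2)*(y)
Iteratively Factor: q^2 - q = (q - 1)*(q)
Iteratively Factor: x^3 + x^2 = (x + 1)*(x^2) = x*(x + 1)*(x)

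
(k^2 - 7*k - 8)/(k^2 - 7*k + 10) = (k^2 - 7*k - 8)/(k^2 - 7*k + 10)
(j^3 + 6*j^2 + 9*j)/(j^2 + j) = (j^2 + 6*j + 9)/(j + 1)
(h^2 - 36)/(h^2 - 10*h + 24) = (h + 6)/(h - 4)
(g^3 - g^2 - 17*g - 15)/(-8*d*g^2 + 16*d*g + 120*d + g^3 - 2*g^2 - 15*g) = (-g - 1)/(8*d - g)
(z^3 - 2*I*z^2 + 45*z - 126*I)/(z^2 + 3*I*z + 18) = (z^2 + I*z + 42)/(z + 6*I)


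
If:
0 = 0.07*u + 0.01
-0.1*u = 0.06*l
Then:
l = 0.24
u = -0.14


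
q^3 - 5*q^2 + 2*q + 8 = (q - 4)*(q - 2)*(q + 1)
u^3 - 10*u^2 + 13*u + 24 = (u - 8)*(u - 3)*(u + 1)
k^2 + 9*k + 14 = (k + 2)*(k + 7)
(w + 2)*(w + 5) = w^2 + 7*w + 10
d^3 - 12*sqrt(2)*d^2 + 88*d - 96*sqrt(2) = (d - 6*sqrt(2))*(d - 4*sqrt(2))*(d - 2*sqrt(2))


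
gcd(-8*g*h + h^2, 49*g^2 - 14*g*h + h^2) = 1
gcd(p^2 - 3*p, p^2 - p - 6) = p - 3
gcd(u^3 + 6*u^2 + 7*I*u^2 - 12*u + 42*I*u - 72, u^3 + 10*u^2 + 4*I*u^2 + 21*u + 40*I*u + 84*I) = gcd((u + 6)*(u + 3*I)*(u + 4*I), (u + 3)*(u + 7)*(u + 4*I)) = u + 4*I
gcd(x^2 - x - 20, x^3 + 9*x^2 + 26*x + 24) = x + 4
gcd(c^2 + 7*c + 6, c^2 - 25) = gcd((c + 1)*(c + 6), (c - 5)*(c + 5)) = 1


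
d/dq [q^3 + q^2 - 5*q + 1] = 3*q^2 + 2*q - 5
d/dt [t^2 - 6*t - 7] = 2*t - 6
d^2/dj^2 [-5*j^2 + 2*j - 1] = -10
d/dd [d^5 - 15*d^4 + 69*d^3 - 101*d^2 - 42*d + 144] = 5*d^4 - 60*d^3 + 207*d^2 - 202*d - 42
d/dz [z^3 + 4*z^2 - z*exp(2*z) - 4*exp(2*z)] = 3*z^2 - 2*z*exp(2*z) + 8*z - 9*exp(2*z)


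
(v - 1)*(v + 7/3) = v^2 + 4*v/3 - 7/3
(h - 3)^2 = h^2 - 6*h + 9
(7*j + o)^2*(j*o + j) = 49*j^3*o + 49*j^3 + 14*j^2*o^2 + 14*j^2*o + j*o^3 + j*o^2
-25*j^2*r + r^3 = r*(-5*j + r)*(5*j + r)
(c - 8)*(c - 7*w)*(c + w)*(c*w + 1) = c^4*w - 6*c^3*w^2 - 8*c^3*w + c^3 - 7*c^2*w^3 + 48*c^2*w^2 - 6*c^2*w - 8*c^2 + 56*c*w^3 - 7*c*w^2 + 48*c*w + 56*w^2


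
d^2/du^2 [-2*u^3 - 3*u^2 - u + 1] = -12*u - 6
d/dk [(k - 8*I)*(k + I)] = 2*k - 7*I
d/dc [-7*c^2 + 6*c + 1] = 6 - 14*c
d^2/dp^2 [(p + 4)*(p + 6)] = 2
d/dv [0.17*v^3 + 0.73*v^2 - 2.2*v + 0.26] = 0.51*v^2 + 1.46*v - 2.2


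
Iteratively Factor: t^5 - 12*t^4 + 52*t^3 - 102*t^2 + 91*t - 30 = (t - 1)*(t^4 - 11*t^3 + 41*t^2 - 61*t + 30) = (t - 1)^2*(t^3 - 10*t^2 + 31*t - 30) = (t - 3)*(t - 1)^2*(t^2 - 7*t + 10) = (t - 5)*(t - 3)*(t - 1)^2*(t - 2)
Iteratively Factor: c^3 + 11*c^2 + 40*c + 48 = (c + 4)*(c^2 + 7*c + 12) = (c + 3)*(c + 4)*(c + 4)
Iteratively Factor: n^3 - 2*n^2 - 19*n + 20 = (n - 1)*(n^2 - n - 20) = (n - 5)*(n - 1)*(n + 4)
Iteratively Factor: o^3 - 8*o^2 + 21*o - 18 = (o - 3)*(o^2 - 5*o + 6) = (o - 3)^2*(o - 2)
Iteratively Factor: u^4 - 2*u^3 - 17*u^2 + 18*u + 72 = (u + 3)*(u^3 - 5*u^2 - 2*u + 24) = (u - 4)*(u + 3)*(u^2 - u - 6) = (u - 4)*(u - 3)*(u + 3)*(u + 2)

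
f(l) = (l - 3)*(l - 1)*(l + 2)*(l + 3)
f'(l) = (l - 3)*(l - 1)*(l + 2) + (l - 3)*(l - 1)*(l + 3) + (l - 3)*(l + 2)*(l + 3) + (l - 1)*(l + 2)*(l + 3) = 4*l^3 + 3*l^2 - 22*l - 9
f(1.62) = -14.31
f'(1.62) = -19.76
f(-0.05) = 18.42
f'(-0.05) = -7.89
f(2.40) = -19.96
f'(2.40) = 10.78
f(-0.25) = 19.55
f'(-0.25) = -3.38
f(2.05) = -20.40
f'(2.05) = -7.03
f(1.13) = -3.14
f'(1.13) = -24.26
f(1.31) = -7.47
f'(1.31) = -23.68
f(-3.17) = 5.12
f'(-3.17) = -36.53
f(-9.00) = 5040.00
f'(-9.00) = -2484.00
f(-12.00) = 17550.00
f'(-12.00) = -6225.00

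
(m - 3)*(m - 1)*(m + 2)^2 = m^4 - 9*m^2 - 4*m + 12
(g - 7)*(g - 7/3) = g^2 - 28*g/3 + 49/3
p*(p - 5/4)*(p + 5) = p^3 + 15*p^2/4 - 25*p/4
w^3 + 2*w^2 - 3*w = w*(w - 1)*(w + 3)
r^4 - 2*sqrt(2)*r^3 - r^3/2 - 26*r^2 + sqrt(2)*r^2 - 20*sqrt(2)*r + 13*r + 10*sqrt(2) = (r - 1/2)*(r - 5*sqrt(2))*(r + sqrt(2))*(r + 2*sqrt(2))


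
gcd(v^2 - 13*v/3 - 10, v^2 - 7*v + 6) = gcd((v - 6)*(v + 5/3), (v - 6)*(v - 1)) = v - 6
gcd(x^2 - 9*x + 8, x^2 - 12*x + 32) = x - 8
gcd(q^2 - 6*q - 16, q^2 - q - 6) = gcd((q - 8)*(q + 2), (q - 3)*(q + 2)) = q + 2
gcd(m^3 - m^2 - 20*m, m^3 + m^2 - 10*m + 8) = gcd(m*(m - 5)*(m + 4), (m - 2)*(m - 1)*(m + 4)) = m + 4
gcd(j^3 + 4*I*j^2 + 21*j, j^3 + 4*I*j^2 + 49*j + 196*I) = j + 7*I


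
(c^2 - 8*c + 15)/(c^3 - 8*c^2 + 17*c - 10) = (c - 3)/(c^2 - 3*c + 2)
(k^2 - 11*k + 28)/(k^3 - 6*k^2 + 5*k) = (k^2 - 11*k + 28)/(k*(k^2 - 6*k + 5))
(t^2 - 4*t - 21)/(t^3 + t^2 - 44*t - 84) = (t + 3)/(t^2 + 8*t + 12)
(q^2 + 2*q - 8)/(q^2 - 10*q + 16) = (q + 4)/(q - 8)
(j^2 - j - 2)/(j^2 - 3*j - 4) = (j - 2)/(j - 4)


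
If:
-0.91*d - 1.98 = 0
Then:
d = -2.18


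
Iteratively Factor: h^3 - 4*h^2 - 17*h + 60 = (h - 5)*(h^2 + h - 12) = (h - 5)*(h - 3)*(h + 4)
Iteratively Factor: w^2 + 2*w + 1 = (w + 1)*(w + 1)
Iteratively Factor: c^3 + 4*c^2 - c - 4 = (c - 1)*(c^2 + 5*c + 4) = (c - 1)*(c + 1)*(c + 4)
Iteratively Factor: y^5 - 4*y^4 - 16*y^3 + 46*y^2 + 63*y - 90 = (y + 3)*(y^4 - 7*y^3 + 5*y^2 + 31*y - 30) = (y - 1)*(y + 3)*(y^3 - 6*y^2 - y + 30) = (y - 5)*(y - 1)*(y + 3)*(y^2 - y - 6) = (y - 5)*(y - 3)*(y - 1)*(y + 3)*(y + 2)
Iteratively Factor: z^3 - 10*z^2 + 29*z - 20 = (z - 4)*(z^2 - 6*z + 5) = (z - 4)*(z - 1)*(z - 5)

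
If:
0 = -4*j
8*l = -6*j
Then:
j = 0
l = 0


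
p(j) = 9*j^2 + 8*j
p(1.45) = 30.52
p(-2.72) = 44.83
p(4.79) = 244.82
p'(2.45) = 52.10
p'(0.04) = 8.72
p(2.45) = 73.62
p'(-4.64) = -75.52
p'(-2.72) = -40.96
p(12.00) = 1392.00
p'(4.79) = 94.22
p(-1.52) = 8.63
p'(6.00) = 116.00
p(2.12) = 57.41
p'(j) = 18*j + 8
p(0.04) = 0.33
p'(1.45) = 34.10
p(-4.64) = 156.65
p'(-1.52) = -19.36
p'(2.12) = 46.16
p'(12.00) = 224.00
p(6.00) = 372.00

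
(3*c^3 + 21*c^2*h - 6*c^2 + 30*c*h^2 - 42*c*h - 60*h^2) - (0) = 3*c^3 + 21*c^2*h - 6*c^2 + 30*c*h^2 - 42*c*h - 60*h^2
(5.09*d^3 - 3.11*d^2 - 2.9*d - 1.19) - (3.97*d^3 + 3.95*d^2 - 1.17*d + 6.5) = 1.12*d^3 - 7.06*d^2 - 1.73*d - 7.69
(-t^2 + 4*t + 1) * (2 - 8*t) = 8*t^3 - 34*t^2 + 2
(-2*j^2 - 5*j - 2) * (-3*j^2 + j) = 6*j^4 + 13*j^3 + j^2 - 2*j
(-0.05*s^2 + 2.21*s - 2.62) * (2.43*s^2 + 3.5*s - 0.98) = -0.1215*s^4 + 5.1953*s^3 + 1.4174*s^2 - 11.3358*s + 2.5676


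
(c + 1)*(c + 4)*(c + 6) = c^3 + 11*c^2 + 34*c + 24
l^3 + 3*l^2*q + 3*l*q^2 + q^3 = (l + q)^3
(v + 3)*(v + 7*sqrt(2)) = v^2 + 3*v + 7*sqrt(2)*v + 21*sqrt(2)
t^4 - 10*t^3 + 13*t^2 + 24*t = t*(t - 8)*(t - 3)*(t + 1)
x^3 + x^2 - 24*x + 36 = (x - 3)*(x - 2)*(x + 6)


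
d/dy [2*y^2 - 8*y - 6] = 4*y - 8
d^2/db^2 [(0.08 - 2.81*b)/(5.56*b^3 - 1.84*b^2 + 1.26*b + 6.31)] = (-521.203296*b^5 + 202.1616*b^4 + 7.24948799999999*b^3 + 1188.006768*b^2 - 213.704304*b + 46.794052)/(171.879616*b^9 - 170.643072*b^8 + 173.325216*b^7 + 501.62312*b^6 - 348.044208*b^5 + 320.557872*b^4 + 578.3583*b^3 - 189.731604*b^2 + 150.504858*b + 251.239591)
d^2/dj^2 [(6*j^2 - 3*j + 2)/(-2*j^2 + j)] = 4*(-12*j^2 + 6*j - 1)/(j^3*(8*j^3 - 12*j^2 + 6*j - 1))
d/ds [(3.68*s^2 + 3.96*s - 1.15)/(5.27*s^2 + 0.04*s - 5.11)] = (-20.722*s^2 - 25.4886*s - 20.1896)/(27.7729*s^4 + 0.4216*s^3 - 53.8578*s^2 - 0.4088*s + 26.1121)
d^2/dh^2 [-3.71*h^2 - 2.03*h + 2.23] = -7.42000000000000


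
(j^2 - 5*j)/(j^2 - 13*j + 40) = j/(j - 8)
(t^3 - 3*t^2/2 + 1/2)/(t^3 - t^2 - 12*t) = (-2*t^3 + 3*t^2 - 1)/(2*t*(-t^2 + t + 12))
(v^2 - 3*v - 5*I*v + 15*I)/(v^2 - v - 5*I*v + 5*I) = (v - 3)/(v - 1)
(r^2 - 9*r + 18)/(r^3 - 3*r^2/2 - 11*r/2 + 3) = 2*(r - 6)/(2*r^2 + 3*r - 2)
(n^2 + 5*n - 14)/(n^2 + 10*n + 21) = (n - 2)/(n + 3)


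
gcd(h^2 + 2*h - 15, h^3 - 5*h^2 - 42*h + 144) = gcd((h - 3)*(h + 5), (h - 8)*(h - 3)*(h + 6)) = h - 3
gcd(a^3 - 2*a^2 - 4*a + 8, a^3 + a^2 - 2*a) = a + 2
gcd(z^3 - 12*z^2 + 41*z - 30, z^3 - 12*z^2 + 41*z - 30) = z^3 - 12*z^2 + 41*z - 30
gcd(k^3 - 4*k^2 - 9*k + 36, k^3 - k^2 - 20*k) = 1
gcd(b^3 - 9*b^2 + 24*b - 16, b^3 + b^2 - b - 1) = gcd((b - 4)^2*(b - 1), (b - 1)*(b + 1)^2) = b - 1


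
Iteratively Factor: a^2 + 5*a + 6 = (a + 3)*(a + 2)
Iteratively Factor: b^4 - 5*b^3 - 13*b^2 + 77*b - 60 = (b - 3)*(b^3 - 2*b^2 - 19*b + 20) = (b - 3)*(b + 4)*(b^2 - 6*b + 5) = (b - 3)*(b - 1)*(b + 4)*(b - 5)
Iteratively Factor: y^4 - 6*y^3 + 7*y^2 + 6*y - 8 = (y + 1)*(y^3 - 7*y^2 + 14*y - 8) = (y - 4)*(y + 1)*(y^2 - 3*y + 2) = (y - 4)*(y - 1)*(y + 1)*(y - 2)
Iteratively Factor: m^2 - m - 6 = (m + 2)*(m - 3)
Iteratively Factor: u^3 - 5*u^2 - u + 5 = (u + 1)*(u^2 - 6*u + 5) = (u - 5)*(u + 1)*(u - 1)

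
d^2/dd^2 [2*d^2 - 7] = 4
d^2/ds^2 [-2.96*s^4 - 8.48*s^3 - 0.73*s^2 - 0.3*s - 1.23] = -35.52*s^2 - 50.88*s - 1.46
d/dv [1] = 0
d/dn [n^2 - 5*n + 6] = 2*n - 5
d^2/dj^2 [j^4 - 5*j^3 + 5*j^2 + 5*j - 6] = 12*j^2 - 30*j + 10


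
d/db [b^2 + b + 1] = 2*b + 1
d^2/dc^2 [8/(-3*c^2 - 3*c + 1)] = 48*(3*c^2 + 3*c - 3*(2*c + 1)^2 - 1)/(3*c^2 + 3*c - 1)^3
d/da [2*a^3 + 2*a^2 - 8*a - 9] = 6*a^2 + 4*a - 8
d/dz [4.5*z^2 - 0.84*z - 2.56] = 9.0*z - 0.84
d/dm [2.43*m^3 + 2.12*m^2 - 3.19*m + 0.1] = 7.29*m^2 + 4.24*m - 3.19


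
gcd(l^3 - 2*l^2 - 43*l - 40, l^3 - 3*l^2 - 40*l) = l^2 - 3*l - 40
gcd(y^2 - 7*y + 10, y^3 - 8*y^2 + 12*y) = y - 2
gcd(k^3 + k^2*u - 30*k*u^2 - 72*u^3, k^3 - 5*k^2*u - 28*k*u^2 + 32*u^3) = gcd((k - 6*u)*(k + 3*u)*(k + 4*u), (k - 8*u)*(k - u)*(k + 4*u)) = k + 4*u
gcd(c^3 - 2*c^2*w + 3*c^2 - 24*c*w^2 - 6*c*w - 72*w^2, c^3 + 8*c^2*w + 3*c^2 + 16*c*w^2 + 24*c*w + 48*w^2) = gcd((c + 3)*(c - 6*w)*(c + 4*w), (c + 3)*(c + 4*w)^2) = c^2 + 4*c*w + 3*c + 12*w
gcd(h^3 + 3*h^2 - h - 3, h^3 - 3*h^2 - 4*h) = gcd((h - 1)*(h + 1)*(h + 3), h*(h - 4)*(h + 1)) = h + 1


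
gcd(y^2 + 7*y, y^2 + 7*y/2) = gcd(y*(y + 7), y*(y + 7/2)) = y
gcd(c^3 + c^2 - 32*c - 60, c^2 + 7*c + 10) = c^2 + 7*c + 10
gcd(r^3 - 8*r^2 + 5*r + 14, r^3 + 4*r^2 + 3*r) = r + 1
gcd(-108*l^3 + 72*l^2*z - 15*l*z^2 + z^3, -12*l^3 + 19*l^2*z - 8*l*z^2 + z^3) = -3*l + z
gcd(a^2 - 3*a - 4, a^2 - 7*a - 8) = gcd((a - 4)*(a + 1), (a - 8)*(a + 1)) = a + 1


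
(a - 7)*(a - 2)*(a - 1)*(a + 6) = a^4 - 4*a^3 - 37*a^2 + 124*a - 84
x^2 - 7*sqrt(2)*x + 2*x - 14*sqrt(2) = (x + 2)*(x - 7*sqrt(2))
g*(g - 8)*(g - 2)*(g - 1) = g^4 - 11*g^3 + 26*g^2 - 16*g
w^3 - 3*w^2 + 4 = (w - 2)^2*(w + 1)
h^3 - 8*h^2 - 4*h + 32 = (h - 8)*(h - 2)*(h + 2)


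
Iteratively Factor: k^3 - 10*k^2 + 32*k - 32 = (k - 4)*(k^2 - 6*k + 8) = (k - 4)*(k - 2)*(k - 4)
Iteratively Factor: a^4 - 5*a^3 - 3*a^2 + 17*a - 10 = (a + 2)*(a^3 - 7*a^2 + 11*a - 5) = (a - 1)*(a + 2)*(a^2 - 6*a + 5) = (a - 5)*(a - 1)*(a + 2)*(a - 1)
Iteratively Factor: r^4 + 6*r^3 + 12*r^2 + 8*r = (r)*(r^3 + 6*r^2 + 12*r + 8) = r*(r + 2)*(r^2 + 4*r + 4) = r*(r + 2)^2*(r + 2)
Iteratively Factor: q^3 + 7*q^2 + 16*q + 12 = (q + 3)*(q^2 + 4*q + 4) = (q + 2)*(q + 3)*(q + 2)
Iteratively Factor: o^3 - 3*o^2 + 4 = (o - 2)*(o^2 - o - 2) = (o - 2)^2*(o + 1)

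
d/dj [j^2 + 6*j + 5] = 2*j + 6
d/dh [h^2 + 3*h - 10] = 2*h + 3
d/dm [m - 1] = 1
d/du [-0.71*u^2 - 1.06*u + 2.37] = -1.42*u - 1.06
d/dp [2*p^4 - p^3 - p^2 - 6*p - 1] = 8*p^3 - 3*p^2 - 2*p - 6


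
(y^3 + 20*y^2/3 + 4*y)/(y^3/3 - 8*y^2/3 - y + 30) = y*(3*y^2 + 20*y + 12)/(y^3 - 8*y^2 - 3*y + 90)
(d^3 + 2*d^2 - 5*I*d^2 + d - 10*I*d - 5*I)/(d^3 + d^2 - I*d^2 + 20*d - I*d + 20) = (d + 1)/(d + 4*I)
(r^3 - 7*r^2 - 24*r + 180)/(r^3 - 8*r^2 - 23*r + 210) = (r - 6)/(r - 7)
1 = 1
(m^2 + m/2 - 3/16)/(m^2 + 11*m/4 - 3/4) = (m + 3/4)/(m + 3)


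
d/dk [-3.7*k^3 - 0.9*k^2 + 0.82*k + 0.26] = -11.1*k^2 - 1.8*k + 0.82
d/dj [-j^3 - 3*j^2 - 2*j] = -3*j^2 - 6*j - 2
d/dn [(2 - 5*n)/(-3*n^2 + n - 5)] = (15*n^2 - 5*n - (5*n - 2)*(6*n - 1) + 25)/(3*n^2 - n + 5)^2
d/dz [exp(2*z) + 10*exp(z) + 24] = 2*(exp(z) + 5)*exp(z)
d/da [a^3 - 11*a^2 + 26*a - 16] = 3*a^2 - 22*a + 26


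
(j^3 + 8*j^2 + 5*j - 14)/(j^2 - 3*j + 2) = (j^2 + 9*j + 14)/(j - 2)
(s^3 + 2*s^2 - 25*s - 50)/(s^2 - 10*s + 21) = (s^3 + 2*s^2 - 25*s - 50)/(s^2 - 10*s + 21)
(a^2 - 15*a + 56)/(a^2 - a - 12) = (-a^2 + 15*a - 56)/(-a^2 + a + 12)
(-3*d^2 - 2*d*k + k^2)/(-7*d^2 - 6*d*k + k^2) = (3*d - k)/(7*d - k)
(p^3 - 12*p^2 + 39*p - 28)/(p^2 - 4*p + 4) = (p^3 - 12*p^2 + 39*p - 28)/(p^2 - 4*p + 4)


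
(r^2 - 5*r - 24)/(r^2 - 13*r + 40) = (r + 3)/(r - 5)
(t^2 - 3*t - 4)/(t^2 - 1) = (t - 4)/(t - 1)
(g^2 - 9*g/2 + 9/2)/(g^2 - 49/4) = 2*(2*g^2 - 9*g + 9)/(4*g^2 - 49)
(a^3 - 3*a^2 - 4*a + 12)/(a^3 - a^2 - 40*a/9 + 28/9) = 9*(a^2 - 5*a + 6)/(9*a^2 - 27*a + 14)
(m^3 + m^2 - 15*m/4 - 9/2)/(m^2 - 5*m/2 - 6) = (m^2 - m/2 - 3)/(m - 4)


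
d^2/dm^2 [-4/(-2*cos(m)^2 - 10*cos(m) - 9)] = 8*(-8*sin(m)^4 + 18*sin(m)^2 + 165*cos(m)/2 - 15*cos(3*m)/2 + 72)/(-2*sin(m)^2 + 10*cos(m) + 11)^3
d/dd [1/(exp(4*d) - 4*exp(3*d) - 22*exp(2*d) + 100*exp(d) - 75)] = 4*(-exp(3*d) + 3*exp(2*d) + 11*exp(d) - 25)*exp(d)/(-exp(4*d) + 4*exp(3*d) + 22*exp(2*d) - 100*exp(d) + 75)^2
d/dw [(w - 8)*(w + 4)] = 2*w - 4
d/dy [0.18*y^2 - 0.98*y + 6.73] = 0.36*y - 0.98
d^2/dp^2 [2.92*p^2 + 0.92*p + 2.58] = 5.84000000000000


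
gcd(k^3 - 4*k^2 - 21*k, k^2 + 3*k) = k^2 + 3*k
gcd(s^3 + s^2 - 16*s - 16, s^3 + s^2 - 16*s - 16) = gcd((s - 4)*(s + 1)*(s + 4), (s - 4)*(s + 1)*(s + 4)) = s^3 + s^2 - 16*s - 16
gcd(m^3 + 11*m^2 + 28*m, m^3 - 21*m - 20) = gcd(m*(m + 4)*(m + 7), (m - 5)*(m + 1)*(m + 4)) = m + 4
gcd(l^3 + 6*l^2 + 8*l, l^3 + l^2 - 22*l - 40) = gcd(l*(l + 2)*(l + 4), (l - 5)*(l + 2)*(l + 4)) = l^2 + 6*l + 8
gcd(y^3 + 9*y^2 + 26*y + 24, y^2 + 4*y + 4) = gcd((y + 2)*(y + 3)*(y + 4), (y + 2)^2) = y + 2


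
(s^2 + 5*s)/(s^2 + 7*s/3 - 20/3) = 3*s*(s + 5)/(3*s^2 + 7*s - 20)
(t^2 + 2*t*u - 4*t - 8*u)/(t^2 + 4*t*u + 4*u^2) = (t - 4)/(t + 2*u)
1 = 1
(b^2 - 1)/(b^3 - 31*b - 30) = (b - 1)/(b^2 - b - 30)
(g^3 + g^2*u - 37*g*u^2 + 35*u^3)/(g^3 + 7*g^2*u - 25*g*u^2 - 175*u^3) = (g - u)/(g + 5*u)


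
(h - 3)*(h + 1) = h^2 - 2*h - 3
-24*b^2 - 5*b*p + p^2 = (-8*b + p)*(3*b + p)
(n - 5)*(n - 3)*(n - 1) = n^3 - 9*n^2 + 23*n - 15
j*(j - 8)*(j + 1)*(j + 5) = j^4 - 2*j^3 - 43*j^2 - 40*j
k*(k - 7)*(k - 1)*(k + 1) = k^4 - 7*k^3 - k^2 + 7*k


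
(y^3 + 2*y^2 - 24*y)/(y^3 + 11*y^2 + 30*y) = (y - 4)/(y + 5)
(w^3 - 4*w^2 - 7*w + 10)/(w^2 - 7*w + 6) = (w^2 - 3*w - 10)/(w - 6)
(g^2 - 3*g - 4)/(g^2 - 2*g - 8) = (g + 1)/(g + 2)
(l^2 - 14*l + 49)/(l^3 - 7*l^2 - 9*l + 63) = (l - 7)/(l^2 - 9)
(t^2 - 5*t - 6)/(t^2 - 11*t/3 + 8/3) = 3*(t^2 - 5*t - 6)/(3*t^2 - 11*t + 8)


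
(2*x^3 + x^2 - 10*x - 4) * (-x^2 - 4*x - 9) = -2*x^5 - 9*x^4 - 12*x^3 + 35*x^2 + 106*x + 36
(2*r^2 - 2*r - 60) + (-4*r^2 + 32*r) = -2*r^2 + 30*r - 60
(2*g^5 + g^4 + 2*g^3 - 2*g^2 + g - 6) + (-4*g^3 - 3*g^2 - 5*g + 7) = 2*g^5 + g^4 - 2*g^3 - 5*g^2 - 4*g + 1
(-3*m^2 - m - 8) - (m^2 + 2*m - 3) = -4*m^2 - 3*m - 5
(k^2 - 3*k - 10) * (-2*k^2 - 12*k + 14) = -2*k^4 - 6*k^3 + 70*k^2 + 78*k - 140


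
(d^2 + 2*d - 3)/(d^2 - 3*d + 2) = (d + 3)/(d - 2)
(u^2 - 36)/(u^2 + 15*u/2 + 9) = 2*(u - 6)/(2*u + 3)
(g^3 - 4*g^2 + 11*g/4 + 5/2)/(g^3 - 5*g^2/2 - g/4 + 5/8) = 2*(g - 2)/(2*g - 1)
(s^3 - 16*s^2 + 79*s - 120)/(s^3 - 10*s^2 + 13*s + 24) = (s - 5)/(s + 1)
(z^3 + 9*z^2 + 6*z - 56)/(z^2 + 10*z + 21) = (z^2 + 2*z - 8)/(z + 3)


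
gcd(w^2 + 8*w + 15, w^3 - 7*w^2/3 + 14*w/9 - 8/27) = 1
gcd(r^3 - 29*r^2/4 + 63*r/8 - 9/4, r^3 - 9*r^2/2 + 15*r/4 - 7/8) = r - 1/2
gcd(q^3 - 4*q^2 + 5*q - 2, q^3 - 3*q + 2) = q^2 - 2*q + 1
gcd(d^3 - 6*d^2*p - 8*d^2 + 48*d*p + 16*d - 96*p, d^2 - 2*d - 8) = d - 4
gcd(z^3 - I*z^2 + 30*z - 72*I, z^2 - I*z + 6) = z - 3*I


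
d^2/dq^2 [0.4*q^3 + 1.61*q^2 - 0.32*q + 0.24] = 2.4*q + 3.22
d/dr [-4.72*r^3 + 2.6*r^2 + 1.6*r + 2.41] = -14.16*r^2 + 5.2*r + 1.6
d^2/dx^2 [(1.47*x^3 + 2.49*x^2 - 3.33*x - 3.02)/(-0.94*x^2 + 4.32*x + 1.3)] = (7.105427357601e-15*x^4 - 72.798144*x^3 - 51.778968*x^2 - 64.071936*x + 74.283016)/(0.830584*x^6 - 11.451456*x^5 + 49.181928*x^4 - 48.947328*x^3 - 68.01756*x^2 - 21.9024*x - 2.197)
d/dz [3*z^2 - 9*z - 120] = 6*z - 9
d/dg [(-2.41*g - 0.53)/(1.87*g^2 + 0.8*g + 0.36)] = (4.5067*g^2 + 1.9822*g - 0.4436)/(3.4969*g^4 + 2.992*g^3 + 1.9864*g^2 + 0.576*g + 0.1296)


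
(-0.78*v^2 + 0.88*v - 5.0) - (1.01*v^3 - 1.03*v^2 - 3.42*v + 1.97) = -1.01*v^3 + 0.25*v^2 + 4.3*v - 6.97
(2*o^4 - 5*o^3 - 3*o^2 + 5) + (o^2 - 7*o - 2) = 2*o^4 - 5*o^3 - 2*o^2 - 7*o + 3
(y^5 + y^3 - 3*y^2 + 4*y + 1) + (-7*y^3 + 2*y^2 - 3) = y^5 - 6*y^3 - y^2 + 4*y - 2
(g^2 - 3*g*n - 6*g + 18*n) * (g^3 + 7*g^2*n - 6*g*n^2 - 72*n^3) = g^5 + 4*g^4*n - 6*g^4 - 27*g^3*n^2 - 24*g^3*n - 54*g^2*n^3 + 162*g^2*n^2 + 216*g*n^4 + 324*g*n^3 - 1296*n^4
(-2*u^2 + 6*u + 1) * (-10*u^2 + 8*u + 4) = 20*u^4 - 76*u^3 + 30*u^2 + 32*u + 4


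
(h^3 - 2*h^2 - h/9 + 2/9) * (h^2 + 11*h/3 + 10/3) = h^5 + 5*h^4/3 - 37*h^3/9 - 185*h^2/27 + 4*h/9 + 20/27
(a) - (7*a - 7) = 7 - 6*a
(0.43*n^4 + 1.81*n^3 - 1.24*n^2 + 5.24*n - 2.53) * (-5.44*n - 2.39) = -2.3392*n^5 - 10.8741*n^4 + 2.4197*n^3 - 25.542*n^2 + 1.2396*n + 6.0467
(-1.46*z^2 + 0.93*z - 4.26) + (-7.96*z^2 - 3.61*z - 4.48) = -9.42*z^2 - 2.68*z - 8.74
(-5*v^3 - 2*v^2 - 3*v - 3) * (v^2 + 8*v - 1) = -5*v^5 - 42*v^4 - 14*v^3 - 25*v^2 - 21*v + 3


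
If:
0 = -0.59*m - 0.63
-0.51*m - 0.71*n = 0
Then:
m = -1.07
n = 0.77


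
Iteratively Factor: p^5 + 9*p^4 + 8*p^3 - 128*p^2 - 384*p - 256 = (p - 4)*(p^4 + 13*p^3 + 60*p^2 + 112*p + 64) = (p - 4)*(p + 4)*(p^3 + 9*p^2 + 24*p + 16) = (p - 4)*(p + 4)^2*(p^2 + 5*p + 4) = (p - 4)*(p + 4)^3*(p + 1)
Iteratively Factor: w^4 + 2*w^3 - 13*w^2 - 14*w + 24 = (w + 2)*(w^3 - 13*w + 12) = (w - 3)*(w + 2)*(w^2 + 3*w - 4) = (w - 3)*(w - 1)*(w + 2)*(w + 4)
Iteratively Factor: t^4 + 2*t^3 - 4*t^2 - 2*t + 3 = (t - 1)*(t^3 + 3*t^2 - t - 3) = (t - 1)*(t + 1)*(t^2 + 2*t - 3) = (t - 1)^2*(t + 1)*(t + 3)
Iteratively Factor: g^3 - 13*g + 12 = (g + 4)*(g^2 - 4*g + 3) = (g - 3)*(g + 4)*(g - 1)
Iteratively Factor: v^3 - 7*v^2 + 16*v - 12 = (v - 2)*(v^2 - 5*v + 6) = (v - 2)^2*(v - 3)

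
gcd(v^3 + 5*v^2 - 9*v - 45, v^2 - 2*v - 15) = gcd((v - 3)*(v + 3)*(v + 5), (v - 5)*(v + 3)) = v + 3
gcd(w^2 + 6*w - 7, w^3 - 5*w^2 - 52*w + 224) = w + 7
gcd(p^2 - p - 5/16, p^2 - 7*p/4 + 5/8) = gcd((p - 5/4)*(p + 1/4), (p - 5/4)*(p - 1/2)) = p - 5/4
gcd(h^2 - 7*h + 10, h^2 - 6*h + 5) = h - 5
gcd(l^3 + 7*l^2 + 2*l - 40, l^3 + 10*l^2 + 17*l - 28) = l + 4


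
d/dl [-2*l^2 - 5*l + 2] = -4*l - 5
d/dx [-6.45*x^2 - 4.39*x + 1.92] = -12.9*x - 4.39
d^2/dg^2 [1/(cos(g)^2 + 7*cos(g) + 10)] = (-4*sin(g)^4 + 11*sin(g)^2 + 385*cos(g)/4 - 21*cos(3*g)/4 + 71)/((cos(g) + 2)^3*(cos(g) + 5)^3)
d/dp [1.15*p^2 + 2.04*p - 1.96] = 2.3*p + 2.04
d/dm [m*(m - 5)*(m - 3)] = 3*m^2 - 16*m + 15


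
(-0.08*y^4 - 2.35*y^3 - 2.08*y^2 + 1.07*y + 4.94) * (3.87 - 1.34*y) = 0.1072*y^5 + 2.8394*y^4 - 6.3073*y^3 - 9.4834*y^2 - 2.4787*y + 19.1178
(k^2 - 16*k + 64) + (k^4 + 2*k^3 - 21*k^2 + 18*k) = k^4 + 2*k^3 - 20*k^2 + 2*k + 64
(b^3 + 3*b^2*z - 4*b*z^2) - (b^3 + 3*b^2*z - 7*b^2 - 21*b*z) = 7*b^2 - 4*b*z^2 + 21*b*z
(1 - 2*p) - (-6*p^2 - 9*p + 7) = 6*p^2 + 7*p - 6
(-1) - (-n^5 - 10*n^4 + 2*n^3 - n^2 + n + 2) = n^5 + 10*n^4 - 2*n^3 + n^2 - n - 3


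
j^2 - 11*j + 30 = (j - 6)*(j - 5)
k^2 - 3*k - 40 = (k - 8)*(k + 5)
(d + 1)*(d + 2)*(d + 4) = d^3 + 7*d^2 + 14*d + 8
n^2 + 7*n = n*(n + 7)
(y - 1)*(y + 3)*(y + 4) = y^3 + 6*y^2 + 5*y - 12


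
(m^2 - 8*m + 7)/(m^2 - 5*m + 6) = (m^2 - 8*m + 7)/(m^2 - 5*m + 6)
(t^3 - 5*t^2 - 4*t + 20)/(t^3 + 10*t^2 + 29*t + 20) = (t^3 - 5*t^2 - 4*t + 20)/(t^3 + 10*t^2 + 29*t + 20)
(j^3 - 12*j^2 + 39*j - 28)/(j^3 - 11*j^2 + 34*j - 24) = (j - 7)/(j - 6)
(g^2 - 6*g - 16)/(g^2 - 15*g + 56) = (g + 2)/(g - 7)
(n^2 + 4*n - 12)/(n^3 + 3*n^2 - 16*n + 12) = 1/(n - 1)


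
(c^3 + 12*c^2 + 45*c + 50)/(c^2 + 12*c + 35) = (c^2 + 7*c + 10)/(c + 7)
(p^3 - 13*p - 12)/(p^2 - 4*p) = p + 4 + 3/p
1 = 1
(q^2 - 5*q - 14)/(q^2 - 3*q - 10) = (q - 7)/(q - 5)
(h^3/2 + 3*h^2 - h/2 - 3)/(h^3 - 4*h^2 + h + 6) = (h^2 + 5*h - 6)/(2*(h^2 - 5*h + 6))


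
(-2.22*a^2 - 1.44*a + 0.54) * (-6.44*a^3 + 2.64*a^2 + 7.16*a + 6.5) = 14.2968*a^5 + 3.4128*a^4 - 23.1744*a^3 - 23.3148*a^2 - 5.4936*a + 3.51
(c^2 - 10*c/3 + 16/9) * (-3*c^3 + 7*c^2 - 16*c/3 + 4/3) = -3*c^5 + 17*c^4 - 34*c^3 + 284*c^2/9 - 376*c/27 + 64/27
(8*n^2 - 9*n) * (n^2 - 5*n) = 8*n^4 - 49*n^3 + 45*n^2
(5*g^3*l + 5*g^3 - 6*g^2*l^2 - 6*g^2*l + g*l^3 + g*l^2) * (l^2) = 5*g^3*l^3 + 5*g^3*l^2 - 6*g^2*l^4 - 6*g^2*l^3 + g*l^5 + g*l^4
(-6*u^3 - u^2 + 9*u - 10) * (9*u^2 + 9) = -54*u^5 - 9*u^4 + 27*u^3 - 99*u^2 + 81*u - 90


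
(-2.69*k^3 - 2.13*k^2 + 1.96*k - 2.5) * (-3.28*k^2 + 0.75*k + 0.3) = 8.8232*k^5 + 4.9689*k^4 - 8.8333*k^3 + 9.031*k^2 - 1.287*k - 0.75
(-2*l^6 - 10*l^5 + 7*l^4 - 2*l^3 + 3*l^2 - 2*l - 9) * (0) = 0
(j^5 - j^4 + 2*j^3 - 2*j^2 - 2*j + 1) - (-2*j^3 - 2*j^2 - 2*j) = j^5 - j^4 + 4*j^3 + 1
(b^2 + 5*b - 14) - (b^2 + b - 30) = 4*b + 16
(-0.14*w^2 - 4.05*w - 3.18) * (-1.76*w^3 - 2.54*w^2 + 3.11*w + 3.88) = 0.2464*w^5 + 7.4836*w^4 + 15.4484*w^3 - 5.0615*w^2 - 25.6038*w - 12.3384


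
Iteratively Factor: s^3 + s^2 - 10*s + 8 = (s + 4)*(s^2 - 3*s + 2) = (s - 2)*(s + 4)*(s - 1)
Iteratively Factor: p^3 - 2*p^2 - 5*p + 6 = (p - 1)*(p^2 - p - 6) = (p - 1)*(p + 2)*(p - 3)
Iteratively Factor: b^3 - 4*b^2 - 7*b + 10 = (b - 5)*(b^2 + b - 2) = (b - 5)*(b - 1)*(b + 2)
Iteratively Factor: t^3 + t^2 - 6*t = (t)*(t^2 + t - 6) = t*(t + 3)*(t - 2)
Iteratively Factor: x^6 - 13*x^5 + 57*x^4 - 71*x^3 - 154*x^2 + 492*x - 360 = (x - 3)*(x^5 - 10*x^4 + 27*x^3 + 10*x^2 - 124*x + 120) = (x - 3)*(x + 2)*(x^4 - 12*x^3 + 51*x^2 - 92*x + 60) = (x - 3)*(x - 2)*(x + 2)*(x^3 - 10*x^2 + 31*x - 30) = (x - 3)*(x - 2)^2*(x + 2)*(x^2 - 8*x + 15) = (x - 3)^2*(x - 2)^2*(x + 2)*(x - 5)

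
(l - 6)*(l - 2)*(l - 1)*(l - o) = l^4 - l^3*o - 9*l^3 + 9*l^2*o + 20*l^2 - 20*l*o - 12*l + 12*o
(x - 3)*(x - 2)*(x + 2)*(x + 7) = x^4 + 4*x^3 - 25*x^2 - 16*x + 84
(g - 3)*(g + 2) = g^2 - g - 6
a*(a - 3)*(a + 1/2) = a^3 - 5*a^2/2 - 3*a/2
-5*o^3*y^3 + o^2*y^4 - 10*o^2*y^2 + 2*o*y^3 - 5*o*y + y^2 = y*(-5*o + y)*(o*y + 1)^2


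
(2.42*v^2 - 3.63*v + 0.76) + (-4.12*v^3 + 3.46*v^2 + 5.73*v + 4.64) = -4.12*v^3 + 5.88*v^2 + 2.1*v + 5.4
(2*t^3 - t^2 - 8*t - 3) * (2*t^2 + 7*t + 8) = 4*t^5 + 12*t^4 - 7*t^3 - 70*t^2 - 85*t - 24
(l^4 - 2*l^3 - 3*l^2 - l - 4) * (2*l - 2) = 2*l^5 - 6*l^4 - 2*l^3 + 4*l^2 - 6*l + 8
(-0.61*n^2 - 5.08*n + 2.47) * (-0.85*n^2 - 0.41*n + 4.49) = 0.5185*n^4 + 4.5681*n^3 - 2.7556*n^2 - 23.8219*n + 11.0903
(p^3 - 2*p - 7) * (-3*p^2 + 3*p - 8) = -3*p^5 + 3*p^4 - 2*p^3 + 15*p^2 - 5*p + 56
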